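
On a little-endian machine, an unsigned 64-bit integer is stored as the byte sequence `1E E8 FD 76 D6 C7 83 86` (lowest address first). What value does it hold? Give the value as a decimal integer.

9692810546964719646

Little-endian stores the least-significant byte at the lowest address.
Reassemble most-significant byte first: 86 83 C7 D6 76 FD E8 1E → 0x8683C7D676FDE81E.
0x8683C7D676FDE81E = 9692810546964719646.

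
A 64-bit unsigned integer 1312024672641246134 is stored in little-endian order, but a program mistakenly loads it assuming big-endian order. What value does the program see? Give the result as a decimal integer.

1312024672641246134 in 64-bit hexadecimal is 0x12353F7D055463B6.
Stored little-endian, the bytes at ascending addresses are B6 63 54 05 7D 3F 35 12.
Read back as big-endian, the last byte is least significant, giving 0xB66354057D3F3512.
0xB66354057D3F3512 = 13142440520150103314.

13142440520150103314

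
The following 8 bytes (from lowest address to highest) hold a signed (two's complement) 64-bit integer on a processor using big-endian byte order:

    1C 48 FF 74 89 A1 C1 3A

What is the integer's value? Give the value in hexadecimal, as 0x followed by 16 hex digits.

0x1C48FF7489A1C13A

Big-endian: lowest address holds the most-significant byte.
The bytes are already most-significant first: 0x1C48FF7489A1C13A.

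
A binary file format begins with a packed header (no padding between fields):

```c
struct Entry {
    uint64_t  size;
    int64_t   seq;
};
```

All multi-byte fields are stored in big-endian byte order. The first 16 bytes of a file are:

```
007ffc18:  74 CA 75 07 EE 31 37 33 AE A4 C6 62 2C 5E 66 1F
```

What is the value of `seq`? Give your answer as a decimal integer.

-5862342689976064481

`seq` follows `size` (8 bytes), so it starts at byte offset 8 and occupies 8 bytes.
Bytes at offsets 8..15: AE A4 C6 62 2C 5E 66 1F.
Big-endian stores the most-significant byte at the lowest address.
The bytes are already most-significant first: 0xAEA4C6622C5E661F.
Top bit is set, so as a signed 64-bit value this is 0xAEA4C6622C5E661F − 2^64 = -5862342689976064481.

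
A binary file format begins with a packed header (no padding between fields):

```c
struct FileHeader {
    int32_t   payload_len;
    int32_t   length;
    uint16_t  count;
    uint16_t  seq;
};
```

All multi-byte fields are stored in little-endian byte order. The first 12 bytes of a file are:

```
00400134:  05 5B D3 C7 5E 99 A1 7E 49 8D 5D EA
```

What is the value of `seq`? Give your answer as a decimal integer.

`seq` follows `payload_len` (4 B), `length` (4 B), `count` (2 B), so it starts at offset 4 + 4 + 2 = 10 and occupies 2 bytes.
Bytes at offsets 10..11: 5D EA.
Little-endian: lowest address holds the least-significant byte.
Reassemble most-significant byte first: EA 5D → 0xEA5D.
0xEA5D = 59997.

59997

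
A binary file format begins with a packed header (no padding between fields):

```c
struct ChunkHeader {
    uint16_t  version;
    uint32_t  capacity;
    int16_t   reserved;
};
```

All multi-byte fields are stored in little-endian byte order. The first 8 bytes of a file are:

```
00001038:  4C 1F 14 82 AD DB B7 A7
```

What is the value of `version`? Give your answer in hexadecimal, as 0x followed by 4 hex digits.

`version` is the first field, at byte offset 0, occupying 2 bytes.
Bytes at offsets 0..1: 4C 1F.
In little-endian order the low byte comes first in memory.
Reassemble most-significant byte first: 1F 4C → 0x1F4C.

0x1F4C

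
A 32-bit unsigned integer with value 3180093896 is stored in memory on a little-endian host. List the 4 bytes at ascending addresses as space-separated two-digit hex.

3180093896 in hexadecimal, padded to 32 bits, is 0xBD8C61C8.
Split into bytes (most-significant first): BD 8C 61 C8.
Little-endian stores the least-significant byte at the lowest address.
So at ascending addresses the bytes are C8 61 8C BD.

C8 61 8C BD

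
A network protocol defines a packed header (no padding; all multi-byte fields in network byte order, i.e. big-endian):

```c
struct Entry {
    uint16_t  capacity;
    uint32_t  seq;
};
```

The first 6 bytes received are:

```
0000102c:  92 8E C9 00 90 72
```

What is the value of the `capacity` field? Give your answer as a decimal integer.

`capacity` is the first field, at byte offset 0, occupying 2 bytes.
Bytes at offsets 0..1: 92 8E.
Big-endian: lowest address holds the most-significant byte.
The bytes are already most-significant first: 0x928E.
0x928E = 37518.

37518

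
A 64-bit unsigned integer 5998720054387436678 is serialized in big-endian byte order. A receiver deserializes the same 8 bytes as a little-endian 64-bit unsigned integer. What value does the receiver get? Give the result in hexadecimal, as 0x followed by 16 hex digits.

0x866CC65C1BBC3F53

5998720054387436678 in 64-bit hexadecimal is 0x533FBC1B5CC66C86.
Stored big-endian, the bytes at ascending addresses are 53 3F BC 1B 5C C6 6C 86.
Read back as little-endian, the first byte is least significant, giving 0x866CC65C1BBC3F53.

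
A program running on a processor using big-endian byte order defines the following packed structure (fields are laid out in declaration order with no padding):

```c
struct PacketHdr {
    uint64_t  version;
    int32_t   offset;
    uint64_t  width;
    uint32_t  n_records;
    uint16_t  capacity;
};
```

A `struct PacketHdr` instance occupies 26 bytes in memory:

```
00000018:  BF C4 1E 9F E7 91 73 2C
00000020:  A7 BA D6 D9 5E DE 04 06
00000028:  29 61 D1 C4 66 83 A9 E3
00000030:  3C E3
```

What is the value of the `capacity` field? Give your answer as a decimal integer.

`capacity` follows `version` (8 B), `offset` (4 B), `width` (8 B), `n_records` (4 B), so it starts at offset 8 + 4 + 8 + 4 = 24 and occupies 2 bytes.
Bytes at offsets 24..25: 3C E3.
In big-endian order the high byte comes first in memory.
The bytes are already most-significant first: 0x3CE3.
0x3CE3 = 15587.

15587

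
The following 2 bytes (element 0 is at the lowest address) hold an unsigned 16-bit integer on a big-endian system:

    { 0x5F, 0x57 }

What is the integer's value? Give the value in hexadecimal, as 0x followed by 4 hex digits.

Big-endian: lowest address holds the most-significant byte.
The bytes are already most-significant first: 0x5F57.

0x5F57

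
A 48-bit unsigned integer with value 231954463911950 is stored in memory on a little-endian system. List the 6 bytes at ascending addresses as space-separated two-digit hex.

0E F0 6C 1B F6 D2

231954463911950 in hexadecimal, padded to 48 bits, is 0xD2F61B6CF00E.
Split into bytes (most-significant first): D2 F6 1B 6C F0 0E.
Little-endian: lowest address holds the least-significant byte.
So at ascending addresses the bytes are 0E F0 6C 1B F6 D2.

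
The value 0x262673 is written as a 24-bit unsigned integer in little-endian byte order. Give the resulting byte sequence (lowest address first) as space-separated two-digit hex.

73 26 26

Split into bytes (most-significant first): 26 26 73.
Little-endian: lowest address holds the least-significant byte.
So at ascending addresses the bytes are 73 26 26.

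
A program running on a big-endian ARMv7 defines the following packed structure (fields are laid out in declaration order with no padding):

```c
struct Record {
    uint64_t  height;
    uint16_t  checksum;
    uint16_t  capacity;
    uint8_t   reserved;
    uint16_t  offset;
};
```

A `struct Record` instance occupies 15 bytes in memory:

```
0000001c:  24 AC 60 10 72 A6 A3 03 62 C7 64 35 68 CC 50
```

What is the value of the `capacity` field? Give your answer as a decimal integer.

`capacity` follows `height` (8 B), `checksum` (2 B), so it starts at offset 8 + 2 = 10 and occupies 2 bytes.
Bytes at offsets 10..11: 64 35.
Big-endian stores the most-significant byte at the lowest address.
The bytes are already most-significant first: 0x6435.
0x6435 = 25653.

25653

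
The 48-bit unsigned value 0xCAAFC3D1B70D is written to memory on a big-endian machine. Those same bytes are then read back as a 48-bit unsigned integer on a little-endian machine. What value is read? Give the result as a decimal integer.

15083149438922

Stored big-endian, the bytes at ascending addresses are CA AF C3 D1 B7 0D.
Read back as little-endian, the first byte is least significant, giving 0x0DB7D1C3AFCA.
0x0DB7D1C3AFCA = 15083149438922.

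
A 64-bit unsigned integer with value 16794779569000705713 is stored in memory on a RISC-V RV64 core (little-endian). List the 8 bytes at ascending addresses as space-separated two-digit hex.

16794779569000705713 in hexadecimal, padded to 64 bits, is 0xE9130B0913466EB1.
Split into bytes (most-significant first): E9 13 0B 09 13 46 6E B1.
Little-endian stores the least-significant byte at the lowest address.
So at ascending addresses the bytes are B1 6E 46 13 09 0B 13 E9.

B1 6E 46 13 09 0B 13 E9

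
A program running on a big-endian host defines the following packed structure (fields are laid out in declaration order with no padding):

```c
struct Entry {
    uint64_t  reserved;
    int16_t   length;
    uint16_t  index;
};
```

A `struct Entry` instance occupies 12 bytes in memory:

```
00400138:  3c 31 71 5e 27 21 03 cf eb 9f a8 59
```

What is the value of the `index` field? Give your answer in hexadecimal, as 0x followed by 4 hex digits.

0xA859

`index` follows `reserved` (8 B), `length` (2 B), so it starts at offset 8 + 2 = 10 and occupies 2 bytes.
Bytes at offsets 10..11: A8 59.
In big-endian order the high byte comes first in memory.
The bytes are already most-significant first: 0xA859.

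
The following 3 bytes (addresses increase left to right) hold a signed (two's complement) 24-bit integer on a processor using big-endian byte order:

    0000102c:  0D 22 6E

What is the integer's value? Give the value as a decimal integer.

860782

Big-endian stores the most-significant byte at the lowest address.
The bytes are already most-significant first: 0x0D226E.
0x0D226E = 860782.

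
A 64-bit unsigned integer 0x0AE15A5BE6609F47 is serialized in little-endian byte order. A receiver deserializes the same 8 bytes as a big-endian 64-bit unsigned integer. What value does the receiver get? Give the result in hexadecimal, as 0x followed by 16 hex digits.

0x479F60E65B5AE10A

Stored little-endian, the bytes at ascending addresses are 47 9F 60 E6 5B 5A E1 0A.
Read back as big-endian, the last byte is least significant, giving 0x479F60E65B5AE10A.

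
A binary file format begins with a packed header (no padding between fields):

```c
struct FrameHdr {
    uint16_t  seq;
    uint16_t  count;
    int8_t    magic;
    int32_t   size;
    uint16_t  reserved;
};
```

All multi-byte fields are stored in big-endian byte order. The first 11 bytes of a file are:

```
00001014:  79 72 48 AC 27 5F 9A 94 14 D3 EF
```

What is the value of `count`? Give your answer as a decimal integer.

18604

`count` follows `seq` (2 bytes), so it starts at byte offset 2 and occupies 2 bytes.
Bytes at offsets 2..3: 48 AC.
Big-endian stores the most-significant byte at the lowest address.
The bytes are already most-significant first: 0x48AC.
0x48AC = 18604.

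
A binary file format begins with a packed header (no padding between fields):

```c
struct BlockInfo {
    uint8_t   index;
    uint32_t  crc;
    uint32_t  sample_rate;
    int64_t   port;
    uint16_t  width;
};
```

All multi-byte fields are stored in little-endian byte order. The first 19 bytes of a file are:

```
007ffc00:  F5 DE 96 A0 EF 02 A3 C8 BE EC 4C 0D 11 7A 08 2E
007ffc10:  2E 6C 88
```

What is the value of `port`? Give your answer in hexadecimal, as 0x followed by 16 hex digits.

`port` follows `index` (1 B), `crc` (4 B), `sample_rate` (4 B), so it starts at offset 1 + 4 + 4 = 9 and occupies 8 bytes.
Bytes at offsets 9..16: EC 4C 0D 11 7A 08 2E 2E.
In little-endian order the low byte comes first in memory.
Reassemble most-significant byte first: 2E 2E 08 7A 11 0D 4C EC → 0x2E2E087A110D4CEC.

0x2E2E087A110D4CEC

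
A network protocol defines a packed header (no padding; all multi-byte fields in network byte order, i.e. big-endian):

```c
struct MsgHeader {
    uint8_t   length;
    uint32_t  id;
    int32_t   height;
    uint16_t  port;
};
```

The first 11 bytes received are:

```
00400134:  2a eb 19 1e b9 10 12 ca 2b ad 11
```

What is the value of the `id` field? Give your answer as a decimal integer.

3944292025

`id` follows `length` (1 byte), so it starts at byte offset 1 and occupies 4 bytes.
Bytes at offsets 1..4: EB 19 1E B9.
In big-endian order the high byte comes first in memory.
The bytes are already most-significant first: 0xEB191EB9.
0xEB191EB9 = 3944292025.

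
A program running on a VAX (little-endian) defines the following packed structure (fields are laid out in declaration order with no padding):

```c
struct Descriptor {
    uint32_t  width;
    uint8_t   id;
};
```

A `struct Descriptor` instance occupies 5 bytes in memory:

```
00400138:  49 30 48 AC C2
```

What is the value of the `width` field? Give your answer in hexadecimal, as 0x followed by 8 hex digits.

0xAC483049

`width` is the first field, at byte offset 0, occupying 4 bytes.
Bytes at offsets 0..3: 49 30 48 AC.
In little-endian order the low byte comes first in memory.
Reassemble most-significant byte first: AC 48 30 49 → 0xAC483049.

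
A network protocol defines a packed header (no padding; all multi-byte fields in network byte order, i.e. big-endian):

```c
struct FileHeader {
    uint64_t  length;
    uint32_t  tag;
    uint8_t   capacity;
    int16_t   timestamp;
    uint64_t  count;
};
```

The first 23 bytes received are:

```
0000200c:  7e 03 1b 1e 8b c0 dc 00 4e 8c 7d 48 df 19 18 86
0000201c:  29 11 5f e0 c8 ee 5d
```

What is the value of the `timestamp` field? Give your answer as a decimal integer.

`timestamp` follows `length` (8 B), `tag` (4 B), `capacity` (1 B), so it starts at offset 8 + 4 + 1 = 13 and occupies 2 bytes.
Bytes at offsets 13..14: 19 18.
Big-endian: lowest address holds the most-significant byte.
The bytes are already most-significant first: 0x1918.
0x1918 = 6424.

6424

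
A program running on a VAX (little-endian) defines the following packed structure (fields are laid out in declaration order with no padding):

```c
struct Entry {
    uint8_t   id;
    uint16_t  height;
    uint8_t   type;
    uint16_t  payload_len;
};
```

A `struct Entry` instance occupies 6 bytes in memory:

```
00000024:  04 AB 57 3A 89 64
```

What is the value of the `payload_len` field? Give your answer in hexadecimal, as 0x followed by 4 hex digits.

0x6489

`payload_len` follows `id` (1 B), `height` (2 B), `type` (1 B), so it starts at offset 1 + 2 + 1 = 4 and occupies 2 bytes.
Bytes at offsets 4..5: 89 64.
In little-endian order the low byte comes first in memory.
Reassemble most-significant byte first: 64 89 → 0x6489.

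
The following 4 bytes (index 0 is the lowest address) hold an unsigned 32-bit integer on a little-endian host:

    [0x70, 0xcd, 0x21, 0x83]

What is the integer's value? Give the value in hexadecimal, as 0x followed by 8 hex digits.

In little-endian order the low byte comes first in memory.
Reassemble most-significant byte first: 83 21 CD 70 → 0x8321CD70.

0x8321CD70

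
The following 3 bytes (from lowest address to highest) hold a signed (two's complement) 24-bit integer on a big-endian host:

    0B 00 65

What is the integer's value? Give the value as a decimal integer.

720997

In big-endian order the high byte comes first in memory.
The bytes are already most-significant first: 0x0B0065.
0x0B0065 = 720997.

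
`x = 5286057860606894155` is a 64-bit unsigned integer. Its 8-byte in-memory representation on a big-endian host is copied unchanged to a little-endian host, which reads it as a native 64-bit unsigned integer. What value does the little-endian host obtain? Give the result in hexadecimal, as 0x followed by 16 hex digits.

0x4BA0A2139ED95B49

5286057860606894155 in 64-bit hexadecimal is 0x495BD99E13A2A04B.
Stored big-endian, the bytes at ascending addresses are 49 5B D9 9E 13 A2 A0 4B.
Read back as little-endian, the first byte is least significant, giving 0x4BA0A2139ED95B49.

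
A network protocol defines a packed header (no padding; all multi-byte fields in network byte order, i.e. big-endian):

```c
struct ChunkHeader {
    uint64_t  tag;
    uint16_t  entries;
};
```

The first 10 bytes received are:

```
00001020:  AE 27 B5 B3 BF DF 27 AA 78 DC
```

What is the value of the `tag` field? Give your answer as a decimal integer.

`tag` is the first field, at byte offset 0, occupying 8 bytes.
Bytes at offsets 0..7: AE 27 B5 B3 BF DF 27 AA.
Big-endian stores the most-significant byte at the lowest address.
The bytes are already most-significant first: 0xAE27B5B3BFDF27AA.
0xAE27B5B3BFDF27AA = 12549198670314022826.

12549198670314022826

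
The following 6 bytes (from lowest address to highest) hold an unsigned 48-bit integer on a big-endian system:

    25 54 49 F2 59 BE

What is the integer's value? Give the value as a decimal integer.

Big-endian stores the most-significant byte at the lowest address.
The bytes are already most-significant first: 0x255449F259BE.
0x255449F259BE = 41043948100030.

41043948100030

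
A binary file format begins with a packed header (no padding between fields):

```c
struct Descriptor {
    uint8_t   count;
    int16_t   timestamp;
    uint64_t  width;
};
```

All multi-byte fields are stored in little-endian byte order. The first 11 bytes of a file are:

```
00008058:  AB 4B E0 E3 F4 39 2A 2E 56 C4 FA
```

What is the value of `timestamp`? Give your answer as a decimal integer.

`timestamp` follows `count` (1 byte), so it starts at byte offset 1 and occupies 2 bytes.
Bytes at offsets 1..2: 4B E0.
Little-endian: lowest address holds the least-significant byte.
Reassemble most-significant byte first: E0 4B → 0xE04B.
Top bit is set, so as a signed 16-bit value this is 0xE04B − 2^16 = -8117.

-8117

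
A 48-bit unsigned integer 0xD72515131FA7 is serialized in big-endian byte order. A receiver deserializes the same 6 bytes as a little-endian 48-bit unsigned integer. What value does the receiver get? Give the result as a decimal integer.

183751905977815

Stored big-endian, the bytes at ascending addresses are D7 25 15 13 1F A7.
Read back as little-endian, the first byte is least significant, giving 0xA71F131525D7.
0xA71F131525D7 = 183751905977815.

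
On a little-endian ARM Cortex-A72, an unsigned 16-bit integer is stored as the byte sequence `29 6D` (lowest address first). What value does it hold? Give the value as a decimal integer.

27945

Little-endian stores the least-significant byte at the lowest address.
Reassemble most-significant byte first: 6D 29 → 0x6D29.
0x6D29 = 27945.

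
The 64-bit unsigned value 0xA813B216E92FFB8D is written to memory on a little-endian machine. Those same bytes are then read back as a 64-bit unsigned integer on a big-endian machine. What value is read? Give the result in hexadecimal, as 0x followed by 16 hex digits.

0x8DFB2FE916B213A8

Stored little-endian, the bytes at ascending addresses are 8D FB 2F E9 16 B2 13 A8.
Read back as big-endian, the last byte is least significant, giving 0x8DFB2FE916B213A8.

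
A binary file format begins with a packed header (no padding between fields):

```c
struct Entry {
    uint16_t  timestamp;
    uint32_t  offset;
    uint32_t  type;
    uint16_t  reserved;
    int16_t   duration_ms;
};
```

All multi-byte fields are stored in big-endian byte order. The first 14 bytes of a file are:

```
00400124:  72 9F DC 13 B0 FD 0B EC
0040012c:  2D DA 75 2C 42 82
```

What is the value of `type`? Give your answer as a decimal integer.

`type` follows `timestamp` (2 B), `offset` (4 B), so it starts at offset 2 + 4 = 6 and occupies 4 bytes.
Bytes at offsets 6..9: 0B EC 2D DA.
Big-endian stores the most-significant byte at the lowest address.
The bytes are already most-significant first: 0x0BEC2DDA.
0x0BEC2DDA = 200027610.

200027610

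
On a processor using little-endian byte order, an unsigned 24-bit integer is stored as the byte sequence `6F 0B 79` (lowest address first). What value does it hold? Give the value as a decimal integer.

Little-endian stores the least-significant byte at the lowest address.
Reassemble most-significant byte first: 79 0B 6F → 0x790B6F.
0x790B6F = 7932783.

7932783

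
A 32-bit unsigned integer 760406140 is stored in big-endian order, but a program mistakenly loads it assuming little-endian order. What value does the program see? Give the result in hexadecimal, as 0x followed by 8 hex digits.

760406140 in 32-bit hexadecimal is 0x2D52E07C.
Stored big-endian, the bytes at ascending addresses are 2D 52 E0 7C.
Read back as little-endian, the first byte is least significant, giving 0x7CE0522D.

0x7CE0522D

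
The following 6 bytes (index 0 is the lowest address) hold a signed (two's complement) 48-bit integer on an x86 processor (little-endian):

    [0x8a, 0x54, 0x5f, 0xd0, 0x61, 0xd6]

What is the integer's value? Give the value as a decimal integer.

-45759380630390

In little-endian order the low byte comes first in memory.
Reassemble most-significant byte first: D6 61 D0 5F 54 8A → 0xD661D05F548A.
Top bit is set, so as a signed 48-bit value this is 0xD661D05F548A − 2^48 = -45759380630390.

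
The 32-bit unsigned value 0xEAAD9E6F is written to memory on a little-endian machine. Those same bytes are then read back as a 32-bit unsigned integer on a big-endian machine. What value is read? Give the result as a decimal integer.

1872670186

Stored little-endian, the bytes at ascending addresses are 6F 9E AD EA.
Read back as big-endian, the last byte is least significant, giving 0x6F9EADEA.
0x6F9EADEA = 1872670186.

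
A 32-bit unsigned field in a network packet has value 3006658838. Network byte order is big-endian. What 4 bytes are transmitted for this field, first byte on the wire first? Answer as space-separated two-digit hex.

3006658838 in hexadecimal, padded to 32 bits, is 0xB335F916.
Split into bytes (most-significant first): B3 35 F9 16.
Big-endian stores the most-significant byte at the lowest address.
So the memory order matches the most-significant-first order: B3 35 F9 16.

B3 35 F9 16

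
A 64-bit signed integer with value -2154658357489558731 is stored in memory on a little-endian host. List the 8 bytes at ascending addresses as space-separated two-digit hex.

35 1B 82 C5 A3 1D 19 E2

Two's complement of -2154658357489558731 in 64 bits: 2154658357489558731 = 0x1DE6E25C3A7DE4CB; invert → 0xE2191DA3C5821B34; add 1 → 0xE2191DA3C5821B35.
Split into bytes (most-significant first): E2 19 1D A3 C5 82 1B 35.
In little-endian order the low byte comes first in memory.
So at ascending addresses the bytes are 35 1B 82 C5 A3 1D 19 E2.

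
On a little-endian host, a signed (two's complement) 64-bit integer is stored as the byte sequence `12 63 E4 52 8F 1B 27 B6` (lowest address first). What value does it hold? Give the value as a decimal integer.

-5321254132329979118

In little-endian order the low byte comes first in memory.
Reassemble most-significant byte first: B6 27 1B 8F 52 E4 63 12 → 0xB6271B8F52E46312.
Top bit is set, so as a signed 64-bit value this is 0xB6271B8F52E46312 − 2^64 = -5321254132329979118.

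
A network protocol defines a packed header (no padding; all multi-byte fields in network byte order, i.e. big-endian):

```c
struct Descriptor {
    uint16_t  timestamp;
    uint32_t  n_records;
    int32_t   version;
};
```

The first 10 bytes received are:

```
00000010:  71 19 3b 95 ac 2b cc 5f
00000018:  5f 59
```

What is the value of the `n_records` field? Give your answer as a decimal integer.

999664683

`n_records` follows `timestamp` (2 bytes), so it starts at byte offset 2 and occupies 4 bytes.
Bytes at offsets 2..5: 3B 95 AC 2B.
Big-endian stores the most-significant byte at the lowest address.
The bytes are already most-significant first: 0x3B95AC2B.
0x3B95AC2B = 999664683.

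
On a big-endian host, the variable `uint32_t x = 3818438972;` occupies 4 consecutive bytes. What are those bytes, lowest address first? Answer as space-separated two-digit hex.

3818438972 in hexadecimal, padded to 32 bits, is 0xE398C13C.
Split into bytes (most-significant first): E3 98 C1 3C.
Big-endian: lowest address holds the most-significant byte.
So the memory order matches the most-significant-first order: E3 98 C1 3C.

E3 98 C1 3C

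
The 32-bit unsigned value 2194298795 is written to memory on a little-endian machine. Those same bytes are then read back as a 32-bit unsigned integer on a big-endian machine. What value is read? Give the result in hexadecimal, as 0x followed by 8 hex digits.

2194298795 in 32-bit hexadecimal is 0x82CA57AB.
Stored little-endian, the bytes at ascending addresses are AB 57 CA 82.
Read back as big-endian, the last byte is least significant, giving 0xAB57CA82.

0xAB57CA82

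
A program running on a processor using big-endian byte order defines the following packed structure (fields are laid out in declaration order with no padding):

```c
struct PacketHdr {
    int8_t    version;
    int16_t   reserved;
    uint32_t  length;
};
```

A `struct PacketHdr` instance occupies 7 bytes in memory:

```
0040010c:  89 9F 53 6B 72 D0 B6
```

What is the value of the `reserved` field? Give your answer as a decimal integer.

`reserved` follows `version` (1 byte), so it starts at byte offset 1 and occupies 2 bytes.
Bytes at offsets 1..2: 9F 53.
Big-endian: lowest address holds the most-significant byte.
The bytes are already most-significant first: 0x9F53.
Top bit is set, so as a signed 16-bit value this is 0x9F53 − 2^16 = -24749.

-24749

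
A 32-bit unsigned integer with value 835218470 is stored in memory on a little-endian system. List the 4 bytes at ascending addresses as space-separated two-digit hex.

26 6C C8 31

835218470 in hexadecimal, padded to 32 bits, is 0x31C86C26.
Split into bytes (most-significant first): 31 C8 6C 26.
Little-endian: lowest address holds the least-significant byte.
So at ascending addresses the bytes are 26 6C C8 31.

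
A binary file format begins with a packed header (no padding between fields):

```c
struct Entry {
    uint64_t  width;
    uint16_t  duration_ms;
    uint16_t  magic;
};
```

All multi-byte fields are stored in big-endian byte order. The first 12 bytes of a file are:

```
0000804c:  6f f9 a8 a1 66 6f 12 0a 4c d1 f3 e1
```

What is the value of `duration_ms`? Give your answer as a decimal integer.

19665

`duration_ms` follows `width` (8 bytes), so it starts at byte offset 8 and occupies 2 bytes.
Bytes at offsets 8..9: 4C D1.
Big-endian stores the most-significant byte at the lowest address.
The bytes are already most-significant first: 0x4CD1.
0x4CD1 = 19665.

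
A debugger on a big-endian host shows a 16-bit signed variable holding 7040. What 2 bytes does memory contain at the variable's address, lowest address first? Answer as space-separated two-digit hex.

1B 80

7040 in hexadecimal, padded to 16 bits, is 0x1B80.
Split into bytes (most-significant first): 1B 80.
Big-endian: lowest address holds the most-significant byte.
So the memory order matches the most-significant-first order: 1B 80.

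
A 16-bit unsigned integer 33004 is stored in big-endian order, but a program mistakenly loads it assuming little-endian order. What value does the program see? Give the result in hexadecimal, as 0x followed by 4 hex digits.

33004 in 16-bit hexadecimal is 0x80EC.
Stored big-endian, the bytes at ascending addresses are 80 EC.
Read back as little-endian, the first byte is least significant, giving 0xEC80.

0xEC80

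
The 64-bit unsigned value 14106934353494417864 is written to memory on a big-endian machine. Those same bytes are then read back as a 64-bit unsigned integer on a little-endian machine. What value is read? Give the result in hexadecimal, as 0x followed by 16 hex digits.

0xC821CA810DE6C5C3

14106934353494417864 in 64-bit hexadecimal is 0xC3C5E60D81CA21C8.
Stored big-endian, the bytes at ascending addresses are C3 C5 E6 0D 81 CA 21 C8.
Read back as little-endian, the first byte is least significant, giving 0xC821CA810DE6C5C3.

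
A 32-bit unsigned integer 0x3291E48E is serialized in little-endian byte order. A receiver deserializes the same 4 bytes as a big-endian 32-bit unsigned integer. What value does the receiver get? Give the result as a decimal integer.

2397344050

Stored little-endian, the bytes at ascending addresses are 8E E4 91 32.
Read back as big-endian, the last byte is least significant, giving 0x8EE49132.
0x8EE49132 = 2397344050.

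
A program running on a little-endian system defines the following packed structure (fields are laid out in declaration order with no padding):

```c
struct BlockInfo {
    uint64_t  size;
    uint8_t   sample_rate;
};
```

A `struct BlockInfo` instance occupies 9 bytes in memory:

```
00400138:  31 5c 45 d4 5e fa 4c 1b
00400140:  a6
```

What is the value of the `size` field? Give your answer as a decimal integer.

1967222422449249329

`size` is the first field, at byte offset 0, occupying 8 bytes.
Bytes at offsets 0..7: 31 5C 45 D4 5E FA 4C 1B.
In little-endian order the low byte comes first in memory.
Reassemble most-significant byte first: 1B 4C FA 5E D4 45 5C 31 → 0x1B4CFA5ED4455C31.
0x1B4CFA5ED4455C31 = 1967222422449249329.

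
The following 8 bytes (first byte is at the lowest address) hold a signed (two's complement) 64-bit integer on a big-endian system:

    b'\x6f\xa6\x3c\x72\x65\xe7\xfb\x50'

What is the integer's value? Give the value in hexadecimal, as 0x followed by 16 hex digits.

In big-endian order the high byte comes first in memory.
The bytes are already most-significant first: 0x6FA63C7265E7FB50.

0x6FA63C7265E7FB50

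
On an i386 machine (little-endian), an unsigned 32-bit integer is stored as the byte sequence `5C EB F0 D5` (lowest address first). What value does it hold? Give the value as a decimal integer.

3589335900

Little-endian stores the least-significant byte at the lowest address.
Reassemble most-significant byte first: D5 F0 EB 5C → 0xD5F0EB5C.
0xD5F0EB5C = 3589335900.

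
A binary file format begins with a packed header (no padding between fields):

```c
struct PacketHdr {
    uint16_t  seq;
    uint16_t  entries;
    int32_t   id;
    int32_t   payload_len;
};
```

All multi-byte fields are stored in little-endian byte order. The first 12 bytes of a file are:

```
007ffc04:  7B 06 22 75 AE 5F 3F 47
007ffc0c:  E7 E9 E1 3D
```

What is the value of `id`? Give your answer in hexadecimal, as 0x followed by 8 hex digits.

`id` follows `seq` (2 B), `entries` (2 B), so it starts at offset 2 + 2 = 4 and occupies 4 bytes.
Bytes at offsets 4..7: AE 5F 3F 47.
Little-endian stores the least-significant byte at the lowest address.
Reassemble most-significant byte first: 47 3F 5F AE → 0x473F5FAE.

0x473F5FAE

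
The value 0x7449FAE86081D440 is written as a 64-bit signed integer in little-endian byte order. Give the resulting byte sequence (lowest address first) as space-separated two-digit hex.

Split into bytes (most-significant first): 74 49 FA E8 60 81 D4 40.
Little-endian: lowest address holds the least-significant byte.
So at ascending addresses the bytes are 40 D4 81 60 E8 FA 49 74.

40 D4 81 60 E8 FA 49 74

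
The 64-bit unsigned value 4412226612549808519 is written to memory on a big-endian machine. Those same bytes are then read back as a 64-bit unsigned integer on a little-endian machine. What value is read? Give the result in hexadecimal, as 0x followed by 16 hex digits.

4412226612549808519 in 64-bit hexadecimal is 0x3D3B60BA258E7187.
Stored big-endian, the bytes at ascending addresses are 3D 3B 60 BA 25 8E 71 87.
Read back as little-endian, the first byte is least significant, giving 0x87718E25BA603B3D.

0x87718E25BA603B3D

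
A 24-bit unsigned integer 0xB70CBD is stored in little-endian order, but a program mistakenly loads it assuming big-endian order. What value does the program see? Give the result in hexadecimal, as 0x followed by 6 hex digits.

0xBD0CB7

Stored little-endian, the bytes at ascending addresses are BD 0C B7.
Read back as big-endian, the last byte is least significant, giving 0xBD0CB7.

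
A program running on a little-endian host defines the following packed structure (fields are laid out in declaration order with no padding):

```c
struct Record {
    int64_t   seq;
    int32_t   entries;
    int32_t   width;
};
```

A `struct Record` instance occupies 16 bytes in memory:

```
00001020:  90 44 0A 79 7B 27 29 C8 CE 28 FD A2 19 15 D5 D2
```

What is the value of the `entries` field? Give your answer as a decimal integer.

`entries` follows `seq` (8 bytes), so it starts at byte offset 8 and occupies 4 bytes.
Bytes at offsets 8..11: CE 28 FD A2.
In little-endian order the low byte comes first in memory.
Reassemble most-significant byte first: A2 FD 28 CE → 0xA2FD28CE.
Top bit is set, so as a signed 32-bit value this is 0xA2FD28CE − 2^32 = -1560467250.

-1560467250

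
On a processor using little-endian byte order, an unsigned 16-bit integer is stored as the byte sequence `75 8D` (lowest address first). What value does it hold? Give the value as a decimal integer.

Little-endian: lowest address holds the least-significant byte.
Reassemble most-significant byte first: 8D 75 → 0x8D75.
0x8D75 = 36213.

36213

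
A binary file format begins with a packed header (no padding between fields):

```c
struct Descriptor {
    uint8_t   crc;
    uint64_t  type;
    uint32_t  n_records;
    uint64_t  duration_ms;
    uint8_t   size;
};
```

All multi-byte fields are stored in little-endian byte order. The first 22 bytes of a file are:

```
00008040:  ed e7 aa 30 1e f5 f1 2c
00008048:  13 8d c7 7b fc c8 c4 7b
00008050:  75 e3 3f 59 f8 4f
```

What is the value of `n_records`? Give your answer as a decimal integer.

4235970445

`n_records` follows `crc` (1 B), `type` (8 B), so it starts at offset 1 + 8 = 9 and occupies 4 bytes.
Bytes at offsets 9..12: 8D C7 7B FC.
In little-endian order the low byte comes first in memory.
Reassemble most-significant byte first: FC 7B C7 8D → 0xFC7BC78D.
0xFC7BC78D = 4235970445.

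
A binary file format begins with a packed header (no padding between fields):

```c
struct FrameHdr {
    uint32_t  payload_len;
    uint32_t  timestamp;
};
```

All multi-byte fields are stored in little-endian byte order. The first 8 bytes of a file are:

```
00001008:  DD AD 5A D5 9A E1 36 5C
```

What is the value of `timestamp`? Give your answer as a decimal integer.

`timestamp` follows `payload_len` (4 bytes), so it starts at byte offset 4 and occupies 4 bytes.
Bytes at offsets 4..7: 9A E1 36 5C.
In little-endian order the low byte comes first in memory.
Reassemble most-significant byte first: 5C 36 E1 9A → 0x5C36E19A.
0x5C36E19A = 1547100570.

1547100570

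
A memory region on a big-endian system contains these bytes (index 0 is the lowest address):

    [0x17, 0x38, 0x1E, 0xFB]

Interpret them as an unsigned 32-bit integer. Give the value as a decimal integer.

389553915

In big-endian order the high byte comes first in memory.
The bytes are already most-significant first: 0x17381EFB.
0x17381EFB = 389553915.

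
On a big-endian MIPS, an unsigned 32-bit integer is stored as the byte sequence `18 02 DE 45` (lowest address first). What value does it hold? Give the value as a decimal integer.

In big-endian order the high byte comes first in memory.
The bytes are already most-significant first: 0x1802DE45.
0x1802DE45 = 402841157.

402841157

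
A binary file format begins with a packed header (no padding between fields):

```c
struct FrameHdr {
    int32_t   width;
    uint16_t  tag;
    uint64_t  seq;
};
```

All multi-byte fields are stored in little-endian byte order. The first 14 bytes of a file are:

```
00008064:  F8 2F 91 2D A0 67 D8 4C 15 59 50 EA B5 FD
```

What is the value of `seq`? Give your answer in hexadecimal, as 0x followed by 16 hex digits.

0xFDB5EA5059154CD8

`seq` follows `width` (4 B), `tag` (2 B), so it starts at offset 4 + 2 = 6 and occupies 8 bytes.
Bytes at offsets 6..13: D8 4C 15 59 50 EA B5 FD.
Little-endian stores the least-significant byte at the lowest address.
Reassemble most-significant byte first: FD B5 EA 50 59 15 4C D8 → 0xFDB5EA5059154CD8.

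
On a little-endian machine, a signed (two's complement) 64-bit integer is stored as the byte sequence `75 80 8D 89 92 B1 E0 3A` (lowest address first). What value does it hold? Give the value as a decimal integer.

Little-endian stores the least-significant byte at the lowest address.
Reassemble most-significant byte first: 3A E0 B1 92 89 8D 80 75 → 0x3AE0B192898D8075.
0x3AE0B192898D8075 = 4242586091914100853.

4242586091914100853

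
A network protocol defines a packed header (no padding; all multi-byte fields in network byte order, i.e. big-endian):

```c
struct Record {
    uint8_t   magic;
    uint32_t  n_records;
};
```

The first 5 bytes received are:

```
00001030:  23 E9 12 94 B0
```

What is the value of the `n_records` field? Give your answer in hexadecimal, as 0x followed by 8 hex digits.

0xE91294B0

`n_records` follows `magic` (1 byte), so it starts at byte offset 1 and occupies 4 bytes.
Bytes at offsets 1..4: E9 12 94 B0.
In big-endian order the high byte comes first in memory.
The bytes are already most-significant first: 0xE91294B0.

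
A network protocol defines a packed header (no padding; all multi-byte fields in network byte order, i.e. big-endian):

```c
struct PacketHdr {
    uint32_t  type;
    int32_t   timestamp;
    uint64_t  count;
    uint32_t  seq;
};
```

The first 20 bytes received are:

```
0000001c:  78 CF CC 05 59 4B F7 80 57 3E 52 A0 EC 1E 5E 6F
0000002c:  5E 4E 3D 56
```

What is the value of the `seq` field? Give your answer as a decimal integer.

`seq` follows `type` (4 B), `timestamp` (4 B), `count` (8 B), so it starts at offset 4 + 4 + 8 = 16 and occupies 4 bytes.
Bytes at offsets 16..19: 5E 4E 3D 56.
Big-endian stores the most-significant byte at the lowest address.
The bytes are already most-significant first: 0x5E4E3D56.
0x5E4E3D56 = 1582185814.

1582185814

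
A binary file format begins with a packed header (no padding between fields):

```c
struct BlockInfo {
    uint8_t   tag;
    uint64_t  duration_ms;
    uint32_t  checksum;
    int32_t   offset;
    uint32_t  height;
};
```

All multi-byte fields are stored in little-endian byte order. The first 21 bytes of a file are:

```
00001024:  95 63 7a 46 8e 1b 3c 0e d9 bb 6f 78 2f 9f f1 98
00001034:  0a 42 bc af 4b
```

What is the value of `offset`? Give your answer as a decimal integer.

`offset` follows `tag` (1 B), `duration_ms` (8 B), `checksum` (4 B), so it starts at offset 1 + 8 + 4 = 13 and occupies 4 bytes.
Bytes at offsets 13..16: 9F F1 98 0A.
In little-endian order the low byte comes first in memory.
Reassemble most-significant byte first: 0A 98 F1 9F → 0x0A98F19F.
0x0A98F19F = 177795487.

177795487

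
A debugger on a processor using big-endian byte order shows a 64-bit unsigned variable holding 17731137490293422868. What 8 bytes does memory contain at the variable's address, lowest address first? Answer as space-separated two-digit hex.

17731137490293422868 in hexadecimal, padded to 64 bits, is 0xF611A79A948CFB14.
Split into bytes (most-significant first): F6 11 A7 9A 94 8C FB 14.
In big-endian order the high byte comes first in memory.
So the memory order matches the most-significant-first order: F6 11 A7 9A 94 8C FB 14.

F6 11 A7 9A 94 8C FB 14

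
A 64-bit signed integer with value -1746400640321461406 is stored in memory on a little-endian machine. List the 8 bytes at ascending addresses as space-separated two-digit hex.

62 E3 1F D6 DE 89 C3 E7

Two's complement of -1746400640321461406 in 64 bits: 1746400640321461406 = 0x183C762129E01C9E; invert → 0xE7C389DED61FE361; add 1 → 0xE7C389DED61FE362.
Split into bytes (most-significant first): E7 C3 89 DE D6 1F E3 62.
Little-endian stores the least-significant byte at the lowest address.
So at ascending addresses the bytes are 62 E3 1F D6 DE 89 C3 E7.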